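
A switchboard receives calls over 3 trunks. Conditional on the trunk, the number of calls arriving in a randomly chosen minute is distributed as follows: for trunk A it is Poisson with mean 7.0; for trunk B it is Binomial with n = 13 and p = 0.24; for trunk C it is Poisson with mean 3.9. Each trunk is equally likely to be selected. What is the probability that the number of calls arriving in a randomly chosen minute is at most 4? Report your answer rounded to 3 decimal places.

0.547

Conditional on each trunk, P(X ≤ 4): A: 0.172992; B: 0.818436; C: 0.648365.
By total probability, P(X ≤ 4) = 0.333333·0.172992 + 0.333333·0.818436 + 0.333333·0.648365 = 0.546598.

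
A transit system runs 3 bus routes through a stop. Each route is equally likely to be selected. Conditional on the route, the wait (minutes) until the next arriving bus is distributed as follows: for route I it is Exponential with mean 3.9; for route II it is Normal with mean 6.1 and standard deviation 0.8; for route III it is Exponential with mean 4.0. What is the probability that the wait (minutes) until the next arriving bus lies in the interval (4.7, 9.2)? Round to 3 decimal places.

Conditional on each route, P(4.7 < X < 9.2): I: 0.205136; II: 0.959888; III: 0.20856.
By total probability, P(4.7 < X < 9.2) = 0.333333·0.205136 + 0.333333·0.959888 + 0.333333·0.20856 = 0.457861.

0.458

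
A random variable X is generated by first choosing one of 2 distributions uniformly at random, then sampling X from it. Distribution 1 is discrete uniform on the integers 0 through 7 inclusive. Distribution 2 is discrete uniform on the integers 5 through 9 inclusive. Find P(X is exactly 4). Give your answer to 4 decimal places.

0.0625

Conditional on each component, P(X = 4): 1: 0.125; 2: 0.
By total probability, P(X = 4) = 0.5·0.125 + 0.5·0 = 0.0625.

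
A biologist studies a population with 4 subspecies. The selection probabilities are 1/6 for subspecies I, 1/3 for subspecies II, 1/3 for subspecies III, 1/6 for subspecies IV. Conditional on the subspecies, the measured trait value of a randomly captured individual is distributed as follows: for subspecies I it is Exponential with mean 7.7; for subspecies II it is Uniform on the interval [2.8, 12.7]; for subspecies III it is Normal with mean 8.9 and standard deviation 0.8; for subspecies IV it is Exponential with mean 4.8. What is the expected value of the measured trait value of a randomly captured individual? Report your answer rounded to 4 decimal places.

Component means — I: 7.7; II: 7.75; III: 8.9; IV: 4.8.
E[X] = 0.166667·7.7 + 0.333333·7.75 + 0.333333·8.9 + 0.166667·4.8 = 7.63333.

7.6333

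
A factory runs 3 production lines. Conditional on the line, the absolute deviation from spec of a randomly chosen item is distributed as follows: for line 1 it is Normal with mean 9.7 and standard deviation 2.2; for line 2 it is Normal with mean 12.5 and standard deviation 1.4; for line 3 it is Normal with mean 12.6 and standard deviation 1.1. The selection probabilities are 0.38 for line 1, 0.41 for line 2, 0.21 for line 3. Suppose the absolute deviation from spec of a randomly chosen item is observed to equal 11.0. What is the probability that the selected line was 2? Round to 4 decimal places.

Likelihoods f(11.0 | ·): 1: 0.152288; 2: 0.160511; 3: 0.125921.
Posterior ∝ prior × likelihood. Numerator for 2: 0.41·0.160511 = 0.0658097.
Normalizing constant: 0.38·0.152288 + 0.41·0.160511 + 0.21·0.125921 = 0.150122.
P(2 | observation) = 0.0658097 / 0.150122 = 0.438373.

0.4384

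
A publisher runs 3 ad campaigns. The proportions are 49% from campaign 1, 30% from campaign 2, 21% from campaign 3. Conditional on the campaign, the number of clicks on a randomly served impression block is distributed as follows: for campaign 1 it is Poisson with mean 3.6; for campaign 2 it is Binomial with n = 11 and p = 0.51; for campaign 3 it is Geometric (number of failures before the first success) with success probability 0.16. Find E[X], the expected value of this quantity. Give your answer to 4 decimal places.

Component means — 1: 3.6; 2: 5.61; 3: 5.25.
E[X] = 0.49·3.6 + 0.3·5.61 + 0.21·5.25 = 4.5495.

4.5495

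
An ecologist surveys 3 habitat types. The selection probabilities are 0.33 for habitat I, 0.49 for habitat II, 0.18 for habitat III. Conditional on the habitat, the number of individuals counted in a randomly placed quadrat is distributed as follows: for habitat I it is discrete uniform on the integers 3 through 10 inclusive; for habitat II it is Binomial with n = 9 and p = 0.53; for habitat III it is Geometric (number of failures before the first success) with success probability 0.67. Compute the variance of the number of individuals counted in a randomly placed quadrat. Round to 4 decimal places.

7.2048

Per component, I: μ=6.5, E[X²]=47.5; II: μ=4.77, E[X²]=24.9948; III: μ=0.492537, E[X²]=0.977723.
E[X] = 0.33·6.5 + 0.49·4.77 + 0.18·0.492537 = 4.57096.
E[X²] = 0.33·47.5 + 0.49·24.9948 + 0.18·0.977723 = 28.0984.
Var(X) = E[X²] − (E[X])² = 28.0984 − 20.8936 = 7.2048.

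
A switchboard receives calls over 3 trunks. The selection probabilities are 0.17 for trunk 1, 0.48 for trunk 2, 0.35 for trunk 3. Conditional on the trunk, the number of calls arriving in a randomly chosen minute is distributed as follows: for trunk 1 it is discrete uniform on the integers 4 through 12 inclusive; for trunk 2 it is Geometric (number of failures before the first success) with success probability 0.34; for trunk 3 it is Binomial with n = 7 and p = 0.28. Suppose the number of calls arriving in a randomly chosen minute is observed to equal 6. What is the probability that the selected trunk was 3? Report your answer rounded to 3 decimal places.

Likelihoods P(X=6 | ·): 1: 0.111111; 2: 0.0281023; 3: 0.00242873.
Posterior ∝ prior × likelihood. Numerator for 3: 0.35·0.00242873 = 0.000850054.
Normalizing constant: 0.17·0.111111 + 0.48·0.0281023 + 0.35·0.00242873 = 0.0332281.
P(3 | observation) = 0.000850054 / 0.0332281 = 0.0255824.

0.026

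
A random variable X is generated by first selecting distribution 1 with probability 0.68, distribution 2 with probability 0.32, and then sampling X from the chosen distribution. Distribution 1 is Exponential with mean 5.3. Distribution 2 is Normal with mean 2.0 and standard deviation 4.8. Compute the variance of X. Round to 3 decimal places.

28.844

Per component, 1: μ=5.3, E[X²]=56.18; 2: μ=2, E[X²]=27.04.
E[X] = 0.68·5.3 + 0.32·2 = 4.244.
E[X²] = 0.68·56.18 + 0.32·27.04 = 46.8552.
Var(X) = E[X²] − (E[X])² = 46.8552 − 18.0115 = 28.8437.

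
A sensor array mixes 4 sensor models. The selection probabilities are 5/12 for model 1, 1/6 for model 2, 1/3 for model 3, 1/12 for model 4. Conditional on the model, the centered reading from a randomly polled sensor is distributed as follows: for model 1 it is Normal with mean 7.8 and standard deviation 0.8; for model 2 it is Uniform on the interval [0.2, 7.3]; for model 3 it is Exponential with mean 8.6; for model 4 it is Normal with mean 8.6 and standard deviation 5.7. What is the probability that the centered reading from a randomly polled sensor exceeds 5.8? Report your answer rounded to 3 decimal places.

0.676

Conditional on each model, P(X > 5.8): 1: 0.99379; 2: 0.211268; 3: 0.509453; 4: 0.688367.
By total probability, P(X > 5.8) = 0.416667·0.99379 + 0.166667·0.211268 + 0.333333·0.509453 + 0.0833333·0.688367 = 0.676472.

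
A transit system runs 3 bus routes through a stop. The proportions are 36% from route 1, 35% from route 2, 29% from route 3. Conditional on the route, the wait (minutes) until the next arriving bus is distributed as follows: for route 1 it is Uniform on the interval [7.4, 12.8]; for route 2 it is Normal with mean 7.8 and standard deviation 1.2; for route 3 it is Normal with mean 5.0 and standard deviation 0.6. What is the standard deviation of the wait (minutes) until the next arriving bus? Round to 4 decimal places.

2.3793

Per component, 1: μ=10.1, E[X²]=104.44; 2: μ=7.8, E[X²]=62.28; 3: μ=5, E[X²]=25.36.
E[X] = 0.36·10.1 + 0.35·7.8 + 0.29·5 = 7.816.
E[X²] = 0.36·104.44 + 0.35·62.28 + 0.29·25.36 = 66.7508.
Var(X) = E[X²] − (E[X])² = 66.7508 − 61.0899 = 5.66094.
SD(X) = √5.66094 = 2.37927.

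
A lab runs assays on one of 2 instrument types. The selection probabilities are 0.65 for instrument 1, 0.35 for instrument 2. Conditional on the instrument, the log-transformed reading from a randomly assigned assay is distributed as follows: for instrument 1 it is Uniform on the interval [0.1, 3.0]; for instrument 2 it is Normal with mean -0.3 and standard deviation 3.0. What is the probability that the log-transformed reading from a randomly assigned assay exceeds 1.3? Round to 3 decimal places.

0.485

Conditional on each instrument, P(X > 1.3): 1: 0.586207; 2: 0.296901.
By total probability, P(X > 1.3) = 0.65·0.586207 + 0.35·0.296901 = 0.48495.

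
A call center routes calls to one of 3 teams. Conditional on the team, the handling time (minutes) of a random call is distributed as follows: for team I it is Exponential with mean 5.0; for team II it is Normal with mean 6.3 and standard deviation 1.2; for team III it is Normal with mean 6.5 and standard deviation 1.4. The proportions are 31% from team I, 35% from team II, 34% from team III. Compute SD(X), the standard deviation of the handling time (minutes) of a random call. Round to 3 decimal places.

Per component, I: μ=5, E[X²]=50; II: μ=6.3, E[X²]=41.13; III: μ=6.5, E[X²]=44.21.
E[X] = 0.31·5 + 0.35·6.3 + 0.34·6.5 = 5.965.
E[X²] = 0.31·50 + 0.35·41.13 + 0.34·44.21 = 44.9269.
Var(X) = E[X²] − (E[X])² = 44.9269 − 35.5812 = 9.34567.
SD(X) = √9.34567 = 3.05707.

3.057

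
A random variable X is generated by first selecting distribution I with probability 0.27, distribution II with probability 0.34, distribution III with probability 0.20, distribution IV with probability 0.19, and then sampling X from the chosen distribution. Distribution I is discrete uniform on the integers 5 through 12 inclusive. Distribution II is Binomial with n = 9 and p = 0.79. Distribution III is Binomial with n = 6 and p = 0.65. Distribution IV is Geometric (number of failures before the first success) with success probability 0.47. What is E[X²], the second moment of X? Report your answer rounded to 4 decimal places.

42.6328

For each component E[X²] = Var + (mean)², giving I: 77.5; II: 52.0452; III: 16.575; IV: 3.67089.
Overall E[X²] = 0.27·77.5 + 0.34·52.0452 + 0.2·16.575 + 0.19·3.67089 = 42.6328.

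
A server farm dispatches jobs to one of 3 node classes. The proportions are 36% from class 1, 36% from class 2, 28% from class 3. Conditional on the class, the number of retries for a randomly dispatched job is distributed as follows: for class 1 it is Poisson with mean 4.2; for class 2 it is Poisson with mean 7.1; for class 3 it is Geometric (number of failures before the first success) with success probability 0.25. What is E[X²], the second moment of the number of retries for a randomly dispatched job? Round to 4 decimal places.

For each component E[X²] = Var + (mean)², giving 1: 21.84; 2: 57.51; 3: 21.
Overall E[X²] = 0.36·21.84 + 0.36·57.51 + 0.28·21 = 34.446.

34.4460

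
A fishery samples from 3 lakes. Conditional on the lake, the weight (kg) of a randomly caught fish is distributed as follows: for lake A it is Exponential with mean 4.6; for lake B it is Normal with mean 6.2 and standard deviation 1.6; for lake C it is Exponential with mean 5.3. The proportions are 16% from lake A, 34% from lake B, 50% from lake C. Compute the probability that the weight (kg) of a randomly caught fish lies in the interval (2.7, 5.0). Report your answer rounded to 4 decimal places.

Conditional on each lake, P(2.7 < X < 5.0): A: 0.218776; B: 0.212274; C: 0.211532.
By total probability, P(2.7 < X < 5.0) = 0.16·0.218776 + 0.34·0.212274 + 0.5·0.211532 = 0.212943.

0.2129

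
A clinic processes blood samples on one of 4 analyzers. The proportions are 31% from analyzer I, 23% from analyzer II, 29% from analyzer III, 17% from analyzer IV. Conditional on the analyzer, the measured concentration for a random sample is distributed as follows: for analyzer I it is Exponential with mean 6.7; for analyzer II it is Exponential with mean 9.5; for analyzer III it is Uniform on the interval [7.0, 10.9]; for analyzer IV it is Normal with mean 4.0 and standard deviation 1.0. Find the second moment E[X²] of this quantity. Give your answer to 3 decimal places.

For each component E[X²] = Var + (mean)², giving I: 89.78; II: 180.5; III: 81.37; IV: 17.
Overall E[X²] = 0.31·89.78 + 0.23·180.5 + 0.29·81.37 + 0.17·17 = 95.8341.

95.834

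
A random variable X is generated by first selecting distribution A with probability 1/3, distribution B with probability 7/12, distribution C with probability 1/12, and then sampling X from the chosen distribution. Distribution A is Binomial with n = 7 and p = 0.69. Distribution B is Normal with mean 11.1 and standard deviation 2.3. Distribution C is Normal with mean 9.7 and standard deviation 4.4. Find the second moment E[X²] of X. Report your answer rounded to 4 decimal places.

92.6879

For each component E[X²] = Var + (mean)², giving A: 24.8262; B: 128.5; C: 113.45.
Overall E[X²] = 0.333333·24.8262 + 0.583333·128.5 + 0.0833333·113.45 = 92.6879.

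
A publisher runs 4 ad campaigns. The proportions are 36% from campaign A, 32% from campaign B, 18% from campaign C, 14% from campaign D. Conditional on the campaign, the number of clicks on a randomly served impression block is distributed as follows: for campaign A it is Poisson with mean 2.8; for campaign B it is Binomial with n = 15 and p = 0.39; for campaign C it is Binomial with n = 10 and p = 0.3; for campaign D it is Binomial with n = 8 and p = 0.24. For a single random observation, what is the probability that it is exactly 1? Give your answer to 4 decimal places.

Conditional on each campaign, P(X = 1): A: 0.170268; B: 0.00577795; C: 0.121061; D: 0.281188.
By total probability, P(X = 1) = 0.36·0.170268 + 0.32·0.00577795 + 0.18·0.121061 + 0.14·0.281188 = 0.124303.

0.1243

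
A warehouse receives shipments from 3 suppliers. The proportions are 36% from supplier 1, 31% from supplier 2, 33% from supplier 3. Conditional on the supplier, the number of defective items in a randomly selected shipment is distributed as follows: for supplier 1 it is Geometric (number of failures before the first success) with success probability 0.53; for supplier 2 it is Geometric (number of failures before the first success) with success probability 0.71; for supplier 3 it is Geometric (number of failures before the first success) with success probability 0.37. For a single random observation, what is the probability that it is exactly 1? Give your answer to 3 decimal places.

Conditional on each supplier, P(X = 1): 1: 0.2491; 2: 0.2059; 3: 0.2331.
By total probability, P(X = 1) = 0.36·0.2491 + 0.31·0.2059 + 0.33·0.2331 = 0.230428.

0.230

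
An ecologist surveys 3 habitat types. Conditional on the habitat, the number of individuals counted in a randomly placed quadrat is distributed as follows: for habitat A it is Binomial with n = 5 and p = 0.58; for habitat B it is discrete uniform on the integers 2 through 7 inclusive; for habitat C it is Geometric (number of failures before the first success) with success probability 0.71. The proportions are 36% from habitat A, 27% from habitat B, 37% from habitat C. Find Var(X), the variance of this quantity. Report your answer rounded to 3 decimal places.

Per component, A: μ=2.9, E[X²]=9.628; B: μ=4.5, E[X²]=23.1667; C: μ=0.408451, E[X²]=0.742115.
E[X] = 0.36·2.9 + 0.27·4.5 + 0.37·0.408451 = 2.41013.
E[X²] = 0.36·9.628 + 0.27·23.1667 + 0.37·0.742115 = 9.99566.
Var(X) = E[X²] − (E[X])² = 9.99566 − 5.80871 = 4.18695.

4.187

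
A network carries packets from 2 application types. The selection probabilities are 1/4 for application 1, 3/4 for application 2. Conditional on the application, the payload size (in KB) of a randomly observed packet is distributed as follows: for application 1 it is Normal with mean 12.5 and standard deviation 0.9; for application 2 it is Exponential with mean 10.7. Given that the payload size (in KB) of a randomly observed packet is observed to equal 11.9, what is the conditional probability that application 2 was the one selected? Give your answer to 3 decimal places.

Likelihoods f(11.9 | ·): 1: 0.354942; 2: 0.0307338.
Posterior ∝ prior × likelihood. Numerator for 2: 0.75·0.0307338 = 0.0230503.
Normalizing constant: 0.25·0.354942 + 0.75·0.0307338 = 0.111786.
P(2 | observation) = 0.0230503 / 0.111786 = 0.206201.

0.206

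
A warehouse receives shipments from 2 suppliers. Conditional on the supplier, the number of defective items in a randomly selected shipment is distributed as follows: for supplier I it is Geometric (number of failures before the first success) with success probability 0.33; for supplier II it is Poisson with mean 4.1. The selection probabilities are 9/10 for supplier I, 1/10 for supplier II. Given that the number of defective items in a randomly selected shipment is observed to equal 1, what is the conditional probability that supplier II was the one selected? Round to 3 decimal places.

0.033

Likelihoods P(X=1 | ·): I: 0.2211; II: 0.067948.
Posterior ∝ prior × likelihood. Numerator for II: 0.1·0.067948 = 0.0067948.
Normalizing constant: 0.9·0.2211 + 0.1·0.067948 = 0.205785.
P(II | observation) = 0.0067948 / 0.205785 = 0.0330189.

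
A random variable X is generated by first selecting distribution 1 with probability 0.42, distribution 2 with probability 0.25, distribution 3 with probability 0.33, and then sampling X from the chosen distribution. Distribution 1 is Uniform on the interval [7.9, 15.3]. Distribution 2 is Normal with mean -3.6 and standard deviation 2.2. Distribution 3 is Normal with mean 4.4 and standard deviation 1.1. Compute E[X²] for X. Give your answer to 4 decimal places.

For each component E[X²] = Var + (mean)², giving 1: 139.123; 2: 17.8; 3: 20.57.
Overall E[X²] = 0.42·139.123 + 0.25·17.8 + 0.33·20.57 = 69.6699.

69.6699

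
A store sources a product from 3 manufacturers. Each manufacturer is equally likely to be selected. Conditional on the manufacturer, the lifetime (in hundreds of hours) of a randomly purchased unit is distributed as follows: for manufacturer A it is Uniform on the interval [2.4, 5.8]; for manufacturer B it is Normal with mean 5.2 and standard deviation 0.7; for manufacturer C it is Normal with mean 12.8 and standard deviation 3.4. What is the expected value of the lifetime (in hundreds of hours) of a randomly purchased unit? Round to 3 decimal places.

Component means — A: 4.1; B: 5.2; C: 12.8.
E[X] = 0.333333·4.1 + 0.333333·5.2 + 0.333333·12.8 = 7.36667.

7.367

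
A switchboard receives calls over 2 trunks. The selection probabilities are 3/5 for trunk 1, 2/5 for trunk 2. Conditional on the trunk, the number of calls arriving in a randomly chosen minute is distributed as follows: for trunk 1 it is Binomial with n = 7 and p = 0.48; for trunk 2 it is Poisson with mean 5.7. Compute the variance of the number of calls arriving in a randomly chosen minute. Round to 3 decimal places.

4.642

Per component, 1: μ=3.36, E[X²]=13.0368; 2: μ=5.7, E[X²]=38.19.
E[X] = 0.6·3.36 + 0.4·5.7 = 4.296.
E[X²] = 0.6·13.0368 + 0.4·38.19 = 23.0981.
Var(X) = E[X²] − (E[X])² = 23.0981 − 18.4556 = 4.64246.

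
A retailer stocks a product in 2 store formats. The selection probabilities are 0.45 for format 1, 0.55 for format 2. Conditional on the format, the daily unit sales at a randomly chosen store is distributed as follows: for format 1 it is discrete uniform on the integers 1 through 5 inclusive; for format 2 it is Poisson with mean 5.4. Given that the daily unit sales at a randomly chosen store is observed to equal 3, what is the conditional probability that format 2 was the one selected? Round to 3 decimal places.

0.420

Likelihoods P(X=3 | ·): 1: 0.2; 2: 0.118533.
Posterior ∝ prior × likelihood. Numerator for 2: 0.55·0.118533 = 0.0651932.
Normalizing constant: 0.45·0.2 + 0.55·0.118533 = 0.155193.
P(2 | observation) = 0.0651932 / 0.155193 = 0.420078.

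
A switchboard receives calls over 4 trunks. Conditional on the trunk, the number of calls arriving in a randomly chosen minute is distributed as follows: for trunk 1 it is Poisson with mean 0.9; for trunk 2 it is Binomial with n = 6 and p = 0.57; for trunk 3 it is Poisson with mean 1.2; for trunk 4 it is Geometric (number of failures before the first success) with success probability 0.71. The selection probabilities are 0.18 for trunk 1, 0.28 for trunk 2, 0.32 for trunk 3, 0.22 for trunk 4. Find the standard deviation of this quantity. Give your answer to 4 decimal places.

1.5696

Per component, 1: μ=0.9, E[X²]=1.71; 2: μ=3.42, E[X²]=13.167; 3: μ=1.2, E[X²]=2.64; 4: μ=0.408451, E[X²]=0.742115.
E[X] = 0.18·0.9 + 0.28·3.42 + 0.32·1.2 + 0.22·0.408451 = 1.59346.
E[X²] = 0.18·1.71 + 0.28·13.167 + 0.32·2.64 + 0.22·0.742115 = 5.00263.
Var(X) = E[X²] − (E[X])² = 5.00263 − 2.53911 = 2.46351.
SD(X) = √2.46351 = 1.56956.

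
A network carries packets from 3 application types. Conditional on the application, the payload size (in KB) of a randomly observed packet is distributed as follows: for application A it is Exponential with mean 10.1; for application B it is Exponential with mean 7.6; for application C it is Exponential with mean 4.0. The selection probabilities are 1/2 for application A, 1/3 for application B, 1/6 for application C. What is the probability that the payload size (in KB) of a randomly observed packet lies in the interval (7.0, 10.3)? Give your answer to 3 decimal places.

0.133

Conditional on each application, P(7.0 < X < 10.3): A: 0.139373; B: 0.14022; C: 0.0976201.
By total probability, P(7.0 < X < 10.3) = 0.5·0.139373 + 0.333333·0.14022 + 0.166667·0.0976201 = 0.132696.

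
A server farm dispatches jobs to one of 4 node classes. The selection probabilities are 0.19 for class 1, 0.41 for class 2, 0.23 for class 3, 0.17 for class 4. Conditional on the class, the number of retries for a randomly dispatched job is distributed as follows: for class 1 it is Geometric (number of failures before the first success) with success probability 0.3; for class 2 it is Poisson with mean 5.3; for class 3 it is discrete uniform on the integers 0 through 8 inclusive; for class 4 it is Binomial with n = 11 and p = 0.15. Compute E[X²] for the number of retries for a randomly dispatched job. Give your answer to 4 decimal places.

22.1167

For each component E[X²] = Var + (mean)², giving 1: 13.2222; 2: 33.39; 3: 22.6667; 4: 4.125.
Overall E[X²] = 0.19·13.2222 + 0.41·33.39 + 0.23·22.6667 + 0.17·4.125 = 22.1167.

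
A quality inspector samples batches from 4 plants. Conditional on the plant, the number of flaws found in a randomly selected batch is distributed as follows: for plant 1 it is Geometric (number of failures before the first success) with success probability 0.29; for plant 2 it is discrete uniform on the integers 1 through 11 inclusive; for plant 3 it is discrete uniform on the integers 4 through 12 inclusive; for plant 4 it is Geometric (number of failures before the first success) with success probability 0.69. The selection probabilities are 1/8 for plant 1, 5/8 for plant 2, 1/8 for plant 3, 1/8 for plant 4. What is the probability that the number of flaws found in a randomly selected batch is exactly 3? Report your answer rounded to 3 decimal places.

Conditional on each plant, P(X = 3): 1: 0.103794; 2: 0.0909091; 3: 0; 4: 0.0205558.
By total probability, P(X = 3) = 0.125·0.103794 + 0.625·0.0909091 + 0.125·0 + 0.125·0.0205558 = 0.0723619.

0.072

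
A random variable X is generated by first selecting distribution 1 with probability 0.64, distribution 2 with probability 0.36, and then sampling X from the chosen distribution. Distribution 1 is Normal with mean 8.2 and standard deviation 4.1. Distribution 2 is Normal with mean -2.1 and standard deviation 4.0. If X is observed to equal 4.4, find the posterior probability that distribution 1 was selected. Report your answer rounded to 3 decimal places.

0.809

Likelihoods f(4.4 | ·): 1: 0.0633277; 2: 0.0266346.
Posterior ∝ prior × likelihood. Numerator for 1: 0.64·0.0633277 = 0.0405298.
Normalizing constant: 0.64·0.0633277 + 0.36·0.0266346 = 0.0501182.
P(1 | observation) = 0.0405298 / 0.0501182 = 0.808683.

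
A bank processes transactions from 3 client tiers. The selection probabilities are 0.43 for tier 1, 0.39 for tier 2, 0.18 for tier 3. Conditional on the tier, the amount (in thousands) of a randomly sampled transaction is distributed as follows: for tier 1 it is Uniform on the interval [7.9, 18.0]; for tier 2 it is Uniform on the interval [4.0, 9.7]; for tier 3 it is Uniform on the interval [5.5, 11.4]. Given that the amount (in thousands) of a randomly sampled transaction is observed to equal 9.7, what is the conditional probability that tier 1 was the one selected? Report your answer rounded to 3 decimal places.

Likelihoods f(9.7 | ·): 1: 0.0990099; 2: 0.175439; 3: 0.169492.
Posterior ∝ prior × likelihood. Numerator for 1: 0.43·0.0990099 = 0.0425743.
Normalizing constant: 0.43·0.0990099 + 0.39·0.175439 + 0.18·0.169492 = 0.141504.
P(1 | observation) = 0.0425743 / 0.141504 = 0.30087.

0.301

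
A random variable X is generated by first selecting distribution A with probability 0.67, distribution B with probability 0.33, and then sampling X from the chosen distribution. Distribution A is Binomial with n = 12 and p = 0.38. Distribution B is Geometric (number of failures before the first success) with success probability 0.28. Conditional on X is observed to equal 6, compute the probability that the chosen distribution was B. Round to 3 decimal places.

0.108

Likelihoods P(X=6 | ·): A: 0.158024; B: 0.0390079.
Posterior ∝ prior × likelihood. Numerator for B: 0.33·0.0390079 = 0.0128726.
Normalizing constant: 0.67·0.158024 + 0.33·0.0390079 = 0.118749.
P(B | observation) = 0.0128726 / 0.118749 = 0.108402.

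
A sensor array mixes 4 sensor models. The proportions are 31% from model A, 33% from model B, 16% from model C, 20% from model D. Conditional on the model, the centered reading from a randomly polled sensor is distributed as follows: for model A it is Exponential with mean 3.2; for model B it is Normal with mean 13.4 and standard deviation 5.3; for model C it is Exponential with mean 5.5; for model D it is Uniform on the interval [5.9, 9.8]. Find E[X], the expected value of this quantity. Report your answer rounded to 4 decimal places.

7.8640

Component means — A: 3.2; B: 13.4; C: 5.5; D: 7.85.
E[X] = 0.31·3.2 + 0.33·13.4 + 0.16·5.5 + 0.2·7.85 = 7.864.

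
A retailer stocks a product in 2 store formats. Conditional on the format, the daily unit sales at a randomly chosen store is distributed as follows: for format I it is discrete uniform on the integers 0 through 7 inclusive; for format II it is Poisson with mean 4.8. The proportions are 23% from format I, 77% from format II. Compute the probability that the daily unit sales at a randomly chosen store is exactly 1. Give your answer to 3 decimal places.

0.059

Conditional on each format, P(X = 1): I: 0.125; II: 0.0395028.
By total probability, P(X = 1) = 0.23·0.125 + 0.77·0.0395028 = 0.0591671.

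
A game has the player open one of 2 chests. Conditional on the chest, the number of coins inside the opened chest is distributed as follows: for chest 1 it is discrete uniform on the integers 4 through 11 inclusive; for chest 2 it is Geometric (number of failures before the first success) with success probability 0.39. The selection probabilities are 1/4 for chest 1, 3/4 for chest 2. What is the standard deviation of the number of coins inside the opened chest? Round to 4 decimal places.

3.3056

Per component, 1: μ=7.5, E[X²]=61.5; 2: μ=1.5641, E[X²]=6.45694.
E[X] = 0.25·7.5 + 0.75·1.5641 = 3.04808.
E[X²] = 0.25·61.5 + 0.75·6.45694 = 20.2177.
Var(X) = E[X²] − (E[X])² = 20.2177 − 9.29077 = 10.9269.
SD(X) = √10.9269 = 3.30559.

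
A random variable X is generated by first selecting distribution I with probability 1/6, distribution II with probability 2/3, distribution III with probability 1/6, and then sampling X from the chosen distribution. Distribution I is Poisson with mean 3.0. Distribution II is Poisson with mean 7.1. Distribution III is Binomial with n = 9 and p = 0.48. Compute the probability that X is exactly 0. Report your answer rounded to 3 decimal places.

Conditional on each component, P(X = 0): I: 0.0497871; II: 0.000825105; III: 0.00277991.
By total probability, P(X = 0) = 0.166667·0.0497871 + 0.666667·0.000825105 + 0.166667·0.00277991 = 0.00931123.

0.009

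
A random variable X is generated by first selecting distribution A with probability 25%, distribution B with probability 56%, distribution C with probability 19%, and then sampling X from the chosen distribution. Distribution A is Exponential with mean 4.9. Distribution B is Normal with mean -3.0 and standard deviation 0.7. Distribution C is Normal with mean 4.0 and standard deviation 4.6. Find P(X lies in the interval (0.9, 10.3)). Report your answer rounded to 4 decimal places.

Conditional on each component, P(0.9 < X < 10.3): A: 0.710001; B: 1.26329e-08; C: 0.664405.
By total probability, P(0.9 < X < 10.3) = 0.25·0.710001 + 0.56·1.26329e-08 + 0.19·0.664405 = 0.303737.

0.3037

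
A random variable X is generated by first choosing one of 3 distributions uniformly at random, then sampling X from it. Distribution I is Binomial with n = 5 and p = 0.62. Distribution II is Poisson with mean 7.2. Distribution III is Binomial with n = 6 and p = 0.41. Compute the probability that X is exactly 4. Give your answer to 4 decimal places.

Conditional on each component, P(X = 4): I: 0.28075; II: 0.0835985; III: 0.147547.
By total probability, P(X = 4) = 0.333333·0.28075 + 0.333333·0.0835985 + 0.333333·0.147547 = 0.170632.

0.1706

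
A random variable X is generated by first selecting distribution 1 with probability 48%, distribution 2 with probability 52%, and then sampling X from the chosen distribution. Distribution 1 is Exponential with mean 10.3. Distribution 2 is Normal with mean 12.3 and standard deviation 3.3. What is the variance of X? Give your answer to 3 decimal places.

Per component, 1: μ=10.3, E[X²]=212.18; 2: μ=12.3, E[X²]=162.18.
E[X] = 0.48·10.3 + 0.52·12.3 = 11.34.
E[X²] = 0.48·212.18 + 0.52·162.18 = 186.18.
Var(X) = E[X²] − (E[X])² = 186.18 − 128.596 = 57.5844.

57.584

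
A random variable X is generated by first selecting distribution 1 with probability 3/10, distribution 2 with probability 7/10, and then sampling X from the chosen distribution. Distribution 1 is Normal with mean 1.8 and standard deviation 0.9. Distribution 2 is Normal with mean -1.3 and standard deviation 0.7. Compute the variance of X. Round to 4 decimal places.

2.6041

Per component, 1: μ=1.8, E[X²]=4.05; 2: μ=-1.3, E[X²]=2.18.
E[X] = 0.3·1.8 + 0.7·-1.3 = -0.37.
E[X²] = 0.3·4.05 + 0.7·2.18 = 2.741.
Var(X) = E[X²] − (E[X])² = 2.741 − 0.1369 = 2.6041.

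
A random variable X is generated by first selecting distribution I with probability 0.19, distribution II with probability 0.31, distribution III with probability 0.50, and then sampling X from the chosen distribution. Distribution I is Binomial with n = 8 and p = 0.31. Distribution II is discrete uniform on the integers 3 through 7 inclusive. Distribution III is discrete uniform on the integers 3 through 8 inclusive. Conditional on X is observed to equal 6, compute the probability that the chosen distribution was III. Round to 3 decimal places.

0.565

Likelihoods P(X=6 | ·): I: 0.0118311; II: 0.2; III: 0.166667.
Posterior ∝ prior × likelihood. Numerator for III: 0.5·0.166667 = 0.0833333.
Normalizing constant: 0.19·0.0118311 + 0.31·0.2 + 0.5·0.166667 = 0.147581.
P(III | observation) = 0.0833333 / 0.147581 = 0.564661.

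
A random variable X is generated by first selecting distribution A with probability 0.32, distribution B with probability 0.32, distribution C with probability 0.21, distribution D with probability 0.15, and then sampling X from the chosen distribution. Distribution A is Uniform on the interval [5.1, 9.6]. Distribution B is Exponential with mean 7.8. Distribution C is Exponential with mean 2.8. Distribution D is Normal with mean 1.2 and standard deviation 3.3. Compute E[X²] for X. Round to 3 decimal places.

61.907

For each component E[X²] = Var + (mean)², giving A: 55.71; B: 121.68; C: 15.68; D: 12.33.
Overall E[X²] = 0.32·55.71 + 0.32·121.68 + 0.21·15.68 + 0.15·12.33 = 61.9071.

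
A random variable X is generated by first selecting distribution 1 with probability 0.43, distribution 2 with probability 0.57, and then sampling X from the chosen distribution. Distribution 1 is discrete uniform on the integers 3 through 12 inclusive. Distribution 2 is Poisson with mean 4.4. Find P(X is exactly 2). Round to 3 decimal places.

0.068

Conditional on each component, P(X = 2): 1: 0; 2: 0.118845.
By total probability, P(X = 2) = 0.43·0 + 0.57·0.118845 = 0.0677415.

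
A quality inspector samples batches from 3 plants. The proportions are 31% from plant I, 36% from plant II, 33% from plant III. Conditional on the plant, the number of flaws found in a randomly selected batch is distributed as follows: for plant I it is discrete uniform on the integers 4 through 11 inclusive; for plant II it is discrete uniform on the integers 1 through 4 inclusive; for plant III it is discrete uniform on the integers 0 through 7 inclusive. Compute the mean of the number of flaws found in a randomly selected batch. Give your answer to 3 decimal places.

Component means — I: 7.5; II: 2.5; III: 3.5.
E[X] = 0.31·7.5 + 0.36·2.5 + 0.33·3.5 = 4.38.

4.380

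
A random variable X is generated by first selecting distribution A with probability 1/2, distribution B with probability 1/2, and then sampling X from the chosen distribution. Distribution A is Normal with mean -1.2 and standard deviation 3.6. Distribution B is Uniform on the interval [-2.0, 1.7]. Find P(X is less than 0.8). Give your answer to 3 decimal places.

0.734

Conditional on each component, P(X < 0.8): A: 0.710743; B: 0.756757.
By total probability, P(X < 0.8) = 0.5·0.710743 + 0.5·0.756757 = 0.73375.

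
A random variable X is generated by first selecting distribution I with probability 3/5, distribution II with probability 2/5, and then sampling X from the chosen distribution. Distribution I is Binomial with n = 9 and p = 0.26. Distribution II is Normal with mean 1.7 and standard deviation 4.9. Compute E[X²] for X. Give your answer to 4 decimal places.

15.0843

For each component E[X²] = Var + (mean)², giving I: 7.2072; II: 26.9.
Overall E[X²] = 0.6·7.2072 + 0.4·26.9 = 15.0843.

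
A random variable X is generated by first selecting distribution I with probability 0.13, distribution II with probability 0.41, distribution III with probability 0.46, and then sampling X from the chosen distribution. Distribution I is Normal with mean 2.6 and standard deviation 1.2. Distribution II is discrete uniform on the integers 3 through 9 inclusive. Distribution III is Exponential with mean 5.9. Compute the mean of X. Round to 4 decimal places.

5.5120

Component means — I: 2.6; II: 6; III: 5.9.
E[X] = 0.13·2.6 + 0.41·6 + 0.46·5.9 = 5.512.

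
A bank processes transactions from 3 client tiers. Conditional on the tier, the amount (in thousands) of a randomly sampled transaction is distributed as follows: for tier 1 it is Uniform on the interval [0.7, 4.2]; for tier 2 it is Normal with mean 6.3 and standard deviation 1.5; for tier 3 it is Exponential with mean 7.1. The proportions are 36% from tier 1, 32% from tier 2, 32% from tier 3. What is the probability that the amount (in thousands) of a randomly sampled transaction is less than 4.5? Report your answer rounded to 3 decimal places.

Conditional on each tier, P(X < 4.5): 1: 1; 2: 0.11507; 3: 0.46943.
By total probability, P(X < 4.5) = 0.36·1 + 0.32·0.11507 + 0.32·0.46943 = 0.54704.

0.547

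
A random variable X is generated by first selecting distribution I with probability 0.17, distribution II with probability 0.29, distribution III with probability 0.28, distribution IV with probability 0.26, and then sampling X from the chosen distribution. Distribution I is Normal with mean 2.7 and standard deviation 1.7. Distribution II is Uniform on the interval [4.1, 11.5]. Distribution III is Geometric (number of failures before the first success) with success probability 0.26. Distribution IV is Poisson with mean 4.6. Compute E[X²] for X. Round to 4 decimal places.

For each component E[X²] = Var + (mean)², giving I: 10.18; II: 65.4033; III: 19.0473; IV: 25.76.
Overall E[X²] = 0.17·10.18 + 0.29·65.4033 + 0.28·19.0473 + 0.26·25.76 = 32.7284.

32.7284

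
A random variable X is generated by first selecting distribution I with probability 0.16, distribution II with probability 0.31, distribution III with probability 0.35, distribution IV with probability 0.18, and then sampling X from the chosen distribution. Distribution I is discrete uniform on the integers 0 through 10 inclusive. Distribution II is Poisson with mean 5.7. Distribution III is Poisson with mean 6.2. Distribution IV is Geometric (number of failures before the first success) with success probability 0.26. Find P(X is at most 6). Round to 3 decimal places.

0.664

Conditional on each component, P(X ≤ 6): I: 0.636364; II: 0.654366; III: 0.574213; IV: 0.878487.
By total probability, P(X ≤ 6) = 0.16·0.636364 + 0.31·0.654366 + 0.35·0.574213 + 0.18·0.878487 = 0.663774.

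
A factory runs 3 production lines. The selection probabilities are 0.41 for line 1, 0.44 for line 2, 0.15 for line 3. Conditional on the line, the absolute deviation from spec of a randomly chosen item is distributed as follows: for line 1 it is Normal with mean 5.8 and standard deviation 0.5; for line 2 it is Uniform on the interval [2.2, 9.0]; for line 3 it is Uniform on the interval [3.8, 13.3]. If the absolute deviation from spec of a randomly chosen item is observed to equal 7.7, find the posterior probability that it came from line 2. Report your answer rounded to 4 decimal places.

Likelihoods f(7.7 | ·): 1: 0.000583894; 2: 0.147059; 3: 0.105263.
Posterior ∝ prior × likelihood. Numerator for 2: 0.44·0.147059 = 0.0647059.
Normalizing constant: 0.41·0.000583894 + 0.44·0.147059 + 0.15·0.105263 = 0.0807348.
P(2 | observation) = 0.0647059 / 0.0807348 = 0.801463.

0.8015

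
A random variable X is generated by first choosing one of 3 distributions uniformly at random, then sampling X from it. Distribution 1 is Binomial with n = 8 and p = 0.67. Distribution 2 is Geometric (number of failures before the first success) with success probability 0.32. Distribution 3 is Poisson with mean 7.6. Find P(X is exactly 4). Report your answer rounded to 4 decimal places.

0.1018

Conditional on each component, P(X = 4): 1: 0.167283; 2: 0.0684204; 3: 0.0695673.
By total probability, P(X = 4) = 0.333333·0.167283 + 0.333333·0.0684204 + 0.333333·0.0695673 = 0.101757.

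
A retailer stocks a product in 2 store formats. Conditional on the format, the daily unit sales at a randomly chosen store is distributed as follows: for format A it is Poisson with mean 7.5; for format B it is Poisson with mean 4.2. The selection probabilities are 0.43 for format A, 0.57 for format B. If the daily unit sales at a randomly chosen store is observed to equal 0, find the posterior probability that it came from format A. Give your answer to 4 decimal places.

Likelihoods P(X=0 | ·): A: 0.000553084; B: 0.0149956.
Posterior ∝ prior × likelihood. Numerator for A: 0.43·0.000553084 = 0.000237826.
Normalizing constant: 0.43·0.000553084 + 0.57·0.0149956 = 0.00878531.
P(A | observation) = 0.000237826 / 0.00878531 = 0.0270709.

0.0271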